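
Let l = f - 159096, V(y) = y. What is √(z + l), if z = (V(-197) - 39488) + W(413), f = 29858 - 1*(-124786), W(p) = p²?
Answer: 12*√878 ≈ 355.57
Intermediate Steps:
f = 154644 (f = 29858 + 124786 = 154644)
z = 130884 (z = (-197 - 39488) + 413² = -39685 + 170569 = 130884)
l = -4452 (l = 154644 - 159096 = -4452)
√(z + l) = √(130884 - 4452) = √126432 = 12*√878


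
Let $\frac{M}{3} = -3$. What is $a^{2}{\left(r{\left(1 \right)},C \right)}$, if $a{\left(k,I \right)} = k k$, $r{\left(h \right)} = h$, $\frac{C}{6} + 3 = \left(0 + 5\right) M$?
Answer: $1$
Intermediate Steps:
$M = -9$ ($M = 3 \left(-3\right) = -9$)
$C = -288$ ($C = -18 + 6 \left(0 + 5\right) \left(-9\right) = -18 + 6 \cdot 5 \left(-9\right) = -18 + 6 \left(-45\right) = -18 - 270 = -288$)
$a{\left(k,I \right)} = k^{2}$
$a^{2}{\left(r{\left(1 \right)},C \right)} = \left(1^{2}\right)^{2} = 1^{2} = 1$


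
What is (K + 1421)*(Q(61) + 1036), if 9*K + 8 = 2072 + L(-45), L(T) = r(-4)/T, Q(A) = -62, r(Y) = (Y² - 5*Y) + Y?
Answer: 650975822/405 ≈ 1.6073e+6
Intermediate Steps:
r(Y) = Y² - 4*Y
L(T) = 32/T (L(T) = (-4*(-4 - 4))/T = (-4*(-8))/T = 32/T)
K = 92848/405 (K = -8/9 + (2072 + 32/(-45))/9 = -8/9 + (2072 + 32*(-1/45))/9 = -8/9 + (2072 - 32/45)/9 = -8/9 + (⅑)*(93208/45) = -8/9 + 93208/405 = 92848/405 ≈ 229.25)
(K + 1421)*(Q(61) + 1036) = (92848/405 + 1421)*(-62 + 1036) = (668353/405)*974 = 650975822/405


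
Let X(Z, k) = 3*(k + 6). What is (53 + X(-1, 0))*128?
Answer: 9088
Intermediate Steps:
X(Z, k) = 18 + 3*k (X(Z, k) = 3*(6 + k) = 18 + 3*k)
(53 + X(-1, 0))*128 = (53 + (18 + 3*0))*128 = (53 + (18 + 0))*128 = (53 + 18)*128 = 71*128 = 9088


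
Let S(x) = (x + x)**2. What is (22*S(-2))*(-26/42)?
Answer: -4576/21 ≈ -217.90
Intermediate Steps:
S(x) = 4*x**2 (S(x) = (2*x)**2 = 4*x**2)
(22*S(-2))*(-26/42) = (22*(4*(-2)**2))*(-26/42) = (22*(4*4))*(-26*1/42) = (22*16)*(-13/21) = 352*(-13/21) = -4576/21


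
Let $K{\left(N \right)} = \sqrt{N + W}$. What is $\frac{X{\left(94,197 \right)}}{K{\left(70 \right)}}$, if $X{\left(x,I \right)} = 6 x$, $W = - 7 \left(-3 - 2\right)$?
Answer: $\frac{188 \sqrt{105}}{35} \approx 55.041$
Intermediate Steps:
$W = 35$ ($W = - 7 \left(-5\right) = \left(-1\right) \left(-35\right) = 35$)
$K{\left(N \right)} = \sqrt{35 + N}$ ($K{\left(N \right)} = \sqrt{N + 35} = \sqrt{35 + N}$)
$\frac{X{\left(94,197 \right)}}{K{\left(70 \right)}} = \frac{6 \cdot 94}{\sqrt{35 + 70}} = \frac{564}{\sqrt{105}} = 564 \frac{\sqrt{105}}{105} = \frac{188 \sqrt{105}}{35}$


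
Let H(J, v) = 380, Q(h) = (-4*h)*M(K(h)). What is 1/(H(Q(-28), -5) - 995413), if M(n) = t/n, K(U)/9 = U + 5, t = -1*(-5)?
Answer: -1/995033 ≈ -1.0050e-6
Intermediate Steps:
t = 5
K(U) = 45 + 9*U (K(U) = 9*(U + 5) = 9*(5 + U) = 45 + 9*U)
M(n) = 5/n
Q(h) = -20*h/(45 + 9*h) (Q(h) = (-4*h)*(5/(45 + 9*h)) = -20*h/(45 + 9*h))
1/(H(Q(-28), -5) - 995413) = 1/(380 - 995413) = 1/(-995033) = -1/995033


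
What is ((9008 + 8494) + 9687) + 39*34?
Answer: 28515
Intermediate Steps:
((9008 + 8494) + 9687) + 39*34 = (17502 + 9687) + 1326 = 27189 + 1326 = 28515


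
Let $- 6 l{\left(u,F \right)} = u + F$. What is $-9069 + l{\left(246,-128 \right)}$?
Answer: $- \frac{27266}{3} \approx -9088.7$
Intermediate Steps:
$l{\left(u,F \right)} = - \frac{F}{6} - \frac{u}{6}$ ($l{\left(u,F \right)} = - \frac{u + F}{6} = - \frac{F + u}{6} = - \frac{F}{6} - \frac{u}{6}$)
$-9069 + l{\left(246,-128 \right)} = -9069 - \frac{59}{3} = - \frac{27266}{3}$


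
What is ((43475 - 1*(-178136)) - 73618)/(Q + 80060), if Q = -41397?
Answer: 147993/38663 ≈ 3.8278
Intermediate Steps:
((43475 - 1*(-178136)) - 73618)/(Q + 80060) = ((43475 - 1*(-178136)) - 73618)/(-41397 + 80060) = ((43475 + 178136) - 73618)/38663 = (221611 - 73618)*(1/38663) = 147993*(1/38663) = 147993/38663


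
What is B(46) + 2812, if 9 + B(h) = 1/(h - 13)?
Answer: 92500/33 ≈ 2803.0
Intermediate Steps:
B(h) = -9 + 1/(-13 + h) (B(h) = -9 + 1/(h - 13) = -9 + 1/(-13 + h))
B(46) + 2812 = (118 - 9*46)/(-13 + 46) + 2812 = (118 - 414)/33 + 2812 = (1/33)*(-296) + 2812 = -296/33 + 2812 = 92500/33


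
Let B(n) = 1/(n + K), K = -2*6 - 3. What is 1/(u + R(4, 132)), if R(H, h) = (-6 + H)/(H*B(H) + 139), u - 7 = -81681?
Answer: -1525/124552872 ≈ -1.2244e-5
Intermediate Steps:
K = -15 (K = -12 - 3 = -15)
B(n) = 1/(-15 + n) (B(n) = 1/(n - 15) = 1/(-15 + n))
u = -81674 (u = 7 - 81681 = -81674)
R(H, h) = (-6 + H)/(139 + H/(-15 + H)) (R(H, h) = (-6 + H)/(H/(-15 + H) + 139) = (-6 + H)/(139 + H/(-15 + H)))
1/(u + R(4, 132)) = 1/(-81674 + (-15 + 4)*(-6 + 4)/(5*(-417 + 28*4))) = 1/(-81674 + (⅕)*(-11)*(-2)/(-417 + 112)) = 1/(-81674 + (⅕)*(-11)*(-2)/(-305)) = 1/(-81674 + (⅕)*(-1/305)*(-11)*(-2)) = 1/(-81674 - 22/1525) = 1/(-124552872/1525) = -1525/124552872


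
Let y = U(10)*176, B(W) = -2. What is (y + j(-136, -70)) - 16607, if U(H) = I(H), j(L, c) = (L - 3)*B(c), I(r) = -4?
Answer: -17033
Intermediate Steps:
j(L, c) = 6 - 2*L (j(L, c) = (L - 3)*(-2) = (-3 + L)*(-2) = 6 - 2*L)
U(H) = -4
y = -704 (y = -4*176 = -704)
(y + j(-136, -70)) - 16607 = (-704 + (6 - 2*(-136))) - 16607 = (-704 + (6 + 272)) - 16607 = (-704 + 278) - 16607 = -426 - 16607 = -17033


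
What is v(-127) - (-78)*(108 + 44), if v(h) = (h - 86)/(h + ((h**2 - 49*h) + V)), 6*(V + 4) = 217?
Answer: 1583284530/133543 ≈ 11856.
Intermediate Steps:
V = 193/6 (V = -4 + (1/6)*217 = -4 + 217/6 = 193/6 ≈ 32.167)
v(h) = (-86 + h)/(193/6 + h**2 - 48*h) (v(h) = (h - 86)/(h + ((h**2 - 49*h) + 193/6)) = (-86 + h)/(h + (193/6 + h**2 - 49*h)) = (-86 + h)/(193/6 + h**2 - 48*h))
v(-127) - (-78)*(108 + 44) = 6*(-86 - 127)/(193 - 288*(-127) + 6*(-127)**2) - (-78)*(108 + 44) = 6*(-213)/(193 + 36576 + 6*16129) - (-78)*152 = 6*(-213)/(193 + 36576 + 96774) - 1*(-11856) = 6*(-213)/133543 + 11856 = 6*(1/133543)*(-213) + 11856 = -1278/133543 + 11856 = 1583284530/133543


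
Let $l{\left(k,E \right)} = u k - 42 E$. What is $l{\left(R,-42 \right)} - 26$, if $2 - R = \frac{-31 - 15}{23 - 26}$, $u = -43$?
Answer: $\frac{6934}{3} \approx 2311.3$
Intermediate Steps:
$R = - \frac{40}{3}$ ($R = 2 - \frac{-31 - 15}{23 - 26} = 2 - - \frac{46}{-3} = 2 - \left(-46\right) \left(- \frac{1}{3}\right) = 2 - \frac{46}{3} = - \frac{40}{3} \approx -13.333$)
$l{\left(k,E \right)} = - 43 k - 42 E$
$l{\left(R,-42 \right)} - 26 = \left(\left(-43\right) \left(- \frac{40}{3}\right) - -1764\right) - 26 = \left(\frac{1720}{3} + 1764\right) - 26 = \frac{7012}{3} - 26 = \frac{6934}{3}$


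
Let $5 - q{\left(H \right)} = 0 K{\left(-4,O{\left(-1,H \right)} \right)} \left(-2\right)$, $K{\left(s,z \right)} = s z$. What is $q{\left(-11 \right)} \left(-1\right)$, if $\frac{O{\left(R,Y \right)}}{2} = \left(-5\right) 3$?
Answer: $-5$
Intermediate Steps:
$O{\left(R,Y \right)} = -30$ ($O{\left(R,Y \right)} = 2 \left(\left(-5\right) 3\right) = 2 \left(-15\right) = -30$)
$q{\left(H \right)} = 5$ ($q{\left(H \right)} = 5 - 0 \left(\left(-4\right) \left(-30\right)\right) \left(-2\right) = 5 - 0 \cdot 120 \left(-2\right) = 5 - 0 \left(-2\right) = 5 - 0 = 5 + 0 = 5$)
$q{\left(-11 \right)} \left(-1\right) = 5 \left(-1\right) = -5$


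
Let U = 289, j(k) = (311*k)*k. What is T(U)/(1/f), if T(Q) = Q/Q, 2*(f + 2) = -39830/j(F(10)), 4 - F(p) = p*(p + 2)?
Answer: -8389547/4184816 ≈ -2.0048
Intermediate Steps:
F(p) = 4 - p*(2 + p) (F(p) = 4 - p*(p + 2) = 4 - p*(2 + p))
j(k) = 311*k²
f = -8389547/4184816 (f = -2 + (-39830*1/(311*(4 - 1*10² - 2*10)²))/2 = -2 + (-39830*1/(311*(4 - 1*100 - 20)²))/2 = -2 + (-39830*1/(311*(4 - 100 - 20)²))/2 = -2 + (-39830/(311*(-116)²))/2 = -2 + (-39830/(311*13456))/2 = -2 + (-39830/4184816)/2 = -2 + (-39830*1/4184816)/2 = -2 + (½)*(-19915/2092408) = -2 - 19915/4184816 = -8389547/4184816 ≈ -2.0048)
T(Q) = 1
T(U)/(1/f) = 1/1/(-8389547/4184816) = 1/(-4184816/8389547) = 1*(-8389547/4184816) = -8389547/4184816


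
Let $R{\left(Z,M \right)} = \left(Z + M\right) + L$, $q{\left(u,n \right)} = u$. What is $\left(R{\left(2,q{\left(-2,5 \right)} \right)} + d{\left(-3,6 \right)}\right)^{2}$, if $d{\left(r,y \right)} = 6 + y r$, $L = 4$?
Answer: $64$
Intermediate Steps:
$R{\left(Z,M \right)} = 4 + M + Z$ ($R{\left(Z,M \right)} = \left(Z + M\right) + 4 = \left(M + Z\right) + 4 = 4 + M + Z$)
$d{\left(r,y \right)} = 6 + r y$
$\left(R{\left(2,q{\left(-2,5 \right)} \right)} + d{\left(-3,6 \right)}\right)^{2} = \left(\left(4 - 2 + 2\right) + \left(6 - 18\right)\right)^{2} = \left(4 + \left(6 - 18\right)\right)^{2} = \left(4 - 12\right)^{2} = \left(-8\right)^{2} = 64$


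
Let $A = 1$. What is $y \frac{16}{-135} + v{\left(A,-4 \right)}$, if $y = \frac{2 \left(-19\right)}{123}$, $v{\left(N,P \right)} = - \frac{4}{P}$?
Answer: $\frac{17213}{16605} \approx 1.0366$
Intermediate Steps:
$y = - \frac{38}{123}$ ($y = \left(-38\right) \frac{1}{123} = - \frac{38}{123} \approx -0.30894$)
$y \frac{16}{-135} + v{\left(A,-4 \right)} = - \frac{38 \frac{16}{-135}}{123} - \frac{4}{-4} = - \frac{38 \cdot 16 \left(- \frac{1}{135}\right)}{123} - -1 = \left(- \frac{38}{123}\right) \left(- \frac{16}{135}\right) + 1 = \frac{608}{16605} + 1 = \frac{17213}{16605}$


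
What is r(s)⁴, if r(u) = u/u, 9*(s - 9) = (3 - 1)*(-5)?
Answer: 1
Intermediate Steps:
s = 71/9 (s = 9 + ((3 - 1)*(-5))/9 = 9 + (2*(-5))/9 = 9 + (⅑)*(-10) = 9 - 10/9 = 71/9 ≈ 7.8889)
r(u) = 1
r(s)⁴ = 1⁴ = 1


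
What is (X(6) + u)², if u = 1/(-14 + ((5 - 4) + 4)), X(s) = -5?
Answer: 2116/81 ≈ 26.123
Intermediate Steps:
u = -⅑ (u = 1/(-14 + (1 + 4)) = 1/(-14 + 5) = 1/(-9) = -⅑ ≈ -0.11111)
(X(6) + u)² = (-5 - ⅑)² = (-46/9)² = 2116/81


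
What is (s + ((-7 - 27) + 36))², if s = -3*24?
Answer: 4900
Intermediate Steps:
s = -72
(s + ((-7 - 27) + 36))² = (-72 + ((-7 - 27) + 36))² = (-72 + (-34 + 36))² = (-72 + 2)² = (-70)² = 4900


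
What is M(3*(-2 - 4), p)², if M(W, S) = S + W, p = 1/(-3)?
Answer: 3025/9 ≈ 336.11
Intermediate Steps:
p = -⅓ ≈ -0.33333
M(3*(-2 - 4), p)² = (-⅓ + 3*(-2 - 4))² = (-⅓ + 3*(-6))² = (-⅓ - 18)² = (-55/3)² = 3025/9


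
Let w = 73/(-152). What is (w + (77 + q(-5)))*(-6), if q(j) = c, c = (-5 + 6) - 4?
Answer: -33525/76 ≈ -441.12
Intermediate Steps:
w = -73/152 (w = 73*(-1/152) = -73/152 ≈ -0.48026)
c = -3 (c = 1 - 4 = -3)
q(j) = -3
(w + (77 + q(-5)))*(-6) = (-73/152 + (77 - 3))*(-6) = (-73/152 + 74)*(-6) = (11175/152)*(-6) = -33525/76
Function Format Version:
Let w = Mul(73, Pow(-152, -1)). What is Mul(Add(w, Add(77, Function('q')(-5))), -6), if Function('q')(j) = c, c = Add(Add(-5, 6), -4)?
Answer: Rational(-33525, 76) ≈ -441.12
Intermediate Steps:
w = Rational(-73, 152) (w = Mul(73, Rational(-1, 152)) = Rational(-73, 152) ≈ -0.48026)
c = -3 (c = Add(1, -4) = -3)
Function('q')(j) = -3
Mul(Add(w, Add(77, Function('q')(-5))), -6) = Mul(Add(Rational(-73, 152), Add(77, -3)), -6) = Mul(Add(Rational(-73, 152), 74), -6) = Mul(Rational(11175, 152), -6) = Rational(-33525, 76)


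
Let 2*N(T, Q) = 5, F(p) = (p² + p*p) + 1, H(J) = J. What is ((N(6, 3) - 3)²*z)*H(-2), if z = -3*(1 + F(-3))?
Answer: 30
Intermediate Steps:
F(p) = 1 + 2*p² (F(p) = (p² + p²) + 1 = 2*p² + 1 = 1 + 2*p²)
N(T, Q) = 5/2 (N(T, Q) = (½)*5 = 5/2)
z = -60 (z = -3*(1 + (1 + 2*(-3)²)) = -3*(1 + (1 + 2*9)) = -3*(1 + (1 + 18)) = -3*(1 + 19) = -3*20 = -60)
((N(6, 3) - 3)²*z)*H(-2) = ((5/2 - 3)²*(-60))*(-2) = ((-½)²*(-60))*(-2) = ((¼)*(-60))*(-2) = -15*(-2) = 30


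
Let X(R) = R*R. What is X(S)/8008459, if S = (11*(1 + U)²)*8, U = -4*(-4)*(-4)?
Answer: 121990929984/8008459 ≈ 15233.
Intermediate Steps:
U = -64 (U = 16*(-4) = -64)
S = 349272 (S = (11*(1 - 64)²)*8 = (11*(-63)²)*8 = (11*3969)*8 = 43659*8 = 349272)
X(R) = R²
X(S)/8008459 = 349272²/8008459 = 121990929984*(1/8008459) = 121990929984/8008459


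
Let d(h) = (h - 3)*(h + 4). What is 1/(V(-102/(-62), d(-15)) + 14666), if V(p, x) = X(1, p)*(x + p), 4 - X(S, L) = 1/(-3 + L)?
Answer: 434/6775581 ≈ 6.4054e-5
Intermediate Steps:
X(S, L) = 4 - 1/(-3 + L)
d(h) = (-3 + h)*(4 + h)
V(p, x) = (-13 + 4*p)*(p + x)/(-3 + p) (V(p, x) = ((-13 + 4*p)/(-3 + p))*(x + p) = ((-13 + 4*p)/(-3 + p))*(p + x) = (-13 + 4*p)*(p + x)/(-3 + p))
1/(V(-102/(-62), d(-15)) + 14666) = 1/((-13 + 4*(-102/(-62)))*(-102/(-62) + (-12 - 15 + (-15)**2))/(-3 - 102/(-62)) + 14666) = 1/((-13 + 4*(-102*(-1/62)))*(-102*(-1/62) + (-12 - 15 + 225))/(-3 - 102*(-1/62)) + 14666) = 1/((-13 + 4*(51/31))*(51/31 + 198)/(-3 + 51/31) + 14666) = 1/((-13 + 204/31)*(6189/31)/(-42/31) + 14666) = 1/(-31/42*(-199/31)*6189/31 + 14666) = 1/(410537/434 + 14666) = 1/(6775581/434) = 434/6775581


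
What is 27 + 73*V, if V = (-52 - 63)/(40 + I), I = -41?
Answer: 8422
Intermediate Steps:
V = 115 (V = (-52 - 63)/(40 - 41) = -115/(-1) = -115*(-1) = 115)
27 + 73*V = 27 + 73*115 = 27 + 8395 = 8422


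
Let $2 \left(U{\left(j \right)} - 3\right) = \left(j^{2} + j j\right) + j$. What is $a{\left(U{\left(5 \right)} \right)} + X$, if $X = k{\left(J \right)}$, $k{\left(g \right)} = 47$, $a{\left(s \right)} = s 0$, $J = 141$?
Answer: $47$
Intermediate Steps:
$U{\left(j \right)} = 3 + j^{2} + \frac{j}{2}$ ($U{\left(j \right)} = 3 + \frac{\left(j^{2} + j j\right) + j}{2} = 3 + \frac{\left(j^{2} + j^{2}\right) + j}{2} = 3 + \frac{2 j^{2} + j}{2} = 3 + \frac{j + 2 j^{2}}{2} = 3 + \left(j^{2} + \frac{j}{2}\right) = 3 + j^{2} + \frac{j}{2}$)
$a{\left(s \right)} = 0$
$X = 47$
$a{\left(U{\left(5 \right)} \right)} + X = 0 + 47 = 47$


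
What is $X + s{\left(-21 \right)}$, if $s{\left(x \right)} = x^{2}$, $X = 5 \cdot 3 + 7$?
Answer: $463$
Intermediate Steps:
$X = 22$ ($X = 15 + 7 = 22$)
$X + s{\left(-21 \right)} = 22 + \left(-21\right)^{2} = 22 + 441 = 463$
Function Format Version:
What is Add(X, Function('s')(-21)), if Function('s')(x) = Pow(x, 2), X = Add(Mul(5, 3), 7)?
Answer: 463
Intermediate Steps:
X = 22 (X = Add(15, 7) = 22)
Add(X, Function('s')(-21)) = Add(22, Pow(-21, 2)) = Add(22, 441) = 463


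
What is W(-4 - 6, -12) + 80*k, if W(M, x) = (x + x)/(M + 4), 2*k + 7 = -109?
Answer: -4636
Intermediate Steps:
k = -58 (k = -7/2 + (1/2)*(-109) = -7/2 - 109/2 = -58)
W(M, x) = 2*x/(4 + M) (W(M, x) = (2*x)/(4 + M) = 2*x/(4 + M))
W(-4 - 6, -12) + 80*k = 2*(-12)/(4 + (-4 - 6)) + 80*(-58) = 2*(-12)/(4 - 10) - 4640 = 2*(-12)/(-6) - 4640 = 2*(-12)*(-1/6) - 4640 = 4 - 4640 = -4636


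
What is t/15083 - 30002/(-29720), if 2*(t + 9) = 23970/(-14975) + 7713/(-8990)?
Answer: 60879712367743/60348024631690 ≈ 1.0088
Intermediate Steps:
t = -110169879/10770020 (t = -9 + (23970/(-14975) + 7713/(-8990))/2 = -9 + (23970*(-1/14975) + 7713*(-1/8990))/2 = -9 + (-4794/2995 - 7713/8990)/2 = -9 + (½)*(-13239699/5385010) = -9 - 13239699/10770020 = -110169879/10770020 ≈ -10.229)
t/15083 - 30002/(-29720) = -110169879/10770020/15083 - 30002/(-29720) = -110169879/10770020*1/15083 - 30002*(-1/29720) = -110169879/162444211660 + 15001/14860 = 60879712367743/60348024631690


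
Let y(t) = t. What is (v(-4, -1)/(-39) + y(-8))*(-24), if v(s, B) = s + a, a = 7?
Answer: 2520/13 ≈ 193.85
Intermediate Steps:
v(s, B) = 7 + s (v(s, B) = s + 7 = 7 + s)
(v(-4, -1)/(-39) + y(-8))*(-24) = ((7 - 4)/(-39) - 8)*(-24) = (3*(-1/39) - 8)*(-24) = (-1/13 - 8)*(-24) = -105/13*(-24) = 2520/13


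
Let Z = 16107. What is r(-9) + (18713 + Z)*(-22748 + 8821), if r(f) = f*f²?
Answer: -484938869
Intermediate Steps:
r(f) = f³
r(-9) + (18713 + Z)*(-22748 + 8821) = (-9)³ + (18713 + 16107)*(-22748 + 8821) = -729 + 34820*(-13927) = -729 - 484938140 = -484938869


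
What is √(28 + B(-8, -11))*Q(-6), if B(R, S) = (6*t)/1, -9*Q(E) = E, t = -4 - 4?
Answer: 4*I*√5/3 ≈ 2.9814*I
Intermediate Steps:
t = -8
Q(E) = -E/9
B(R, S) = -48 (B(R, S) = (6*(-8))/1 = -48*1 = -48)
√(28 + B(-8, -11))*Q(-6) = √(28 - 48)*(-⅑*(-6)) = √(-20)*(⅔) = (2*I*√5)*(⅔) = 4*I*√5/3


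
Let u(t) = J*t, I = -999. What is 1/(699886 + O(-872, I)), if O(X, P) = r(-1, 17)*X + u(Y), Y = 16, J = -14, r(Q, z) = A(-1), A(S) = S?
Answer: 1/700534 ≈ 1.4275e-6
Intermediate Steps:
r(Q, z) = -1
u(t) = -14*t
O(X, P) = -224 - X (O(X, P) = -X - 14*16 = -X - 224 = -224 - X)
1/(699886 + O(-872, I)) = 1/(699886 + (-224 - 1*(-872))) = 1/(699886 + (-224 + 872)) = 1/(699886 + 648) = 1/700534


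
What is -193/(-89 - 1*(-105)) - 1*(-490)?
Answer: 7647/16 ≈ 477.94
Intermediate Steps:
-193/(-89 - 1*(-105)) - 1*(-490) = -193/(-89 + 105) + 490 = -193/16 + 490 = 7647/16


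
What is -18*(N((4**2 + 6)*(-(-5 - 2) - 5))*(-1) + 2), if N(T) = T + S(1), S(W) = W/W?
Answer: 774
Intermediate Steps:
S(W) = 1
N(T) = 1 + T (N(T) = T + 1 = 1 + T)
-18*(N((4**2 + 6)*(-(-5 - 2) - 5))*(-1) + 2) = -18*((1 + (4**2 + 6)*(-(-5 - 2) - 5))*(-1) + 2) = -18*((1 + (16 + 6)*(-1*(-7) - 5))*(-1) + 2) = -18*((1 + 22*(7 - 5))*(-1) + 2) = -18*((1 + 22*2)*(-1) + 2) = -18*((1 + 44)*(-1) + 2) = -18*(45*(-1) + 2) = -18*(-45 + 2) = -18*(-43) = 774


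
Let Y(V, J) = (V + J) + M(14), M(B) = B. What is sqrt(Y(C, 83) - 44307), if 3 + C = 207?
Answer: I*sqrt(44006) ≈ 209.78*I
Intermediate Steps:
C = 204 (C = -3 + 207 = 204)
Y(V, J) = 14 + J + V (Y(V, J) = (V + J) + 14 = (J + V) + 14 = 14 + J + V)
sqrt(Y(C, 83) - 44307) = sqrt((14 + 83 + 204) - 44307) = sqrt(301 - 44307) = sqrt(-44006) = I*sqrt(44006)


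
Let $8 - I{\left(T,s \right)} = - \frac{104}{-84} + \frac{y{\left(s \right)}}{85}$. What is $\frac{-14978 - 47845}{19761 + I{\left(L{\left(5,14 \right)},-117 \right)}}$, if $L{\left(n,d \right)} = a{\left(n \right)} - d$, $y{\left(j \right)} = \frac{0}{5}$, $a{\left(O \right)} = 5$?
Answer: $- \frac{1319283}{415123} \approx -3.1781$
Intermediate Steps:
$y{\left(j \right)} = 0$ ($y{\left(j \right)} = 0 \cdot \frac{1}{5} = 0$)
$L{\left(n,d \right)} = 5 - d$
$I{\left(T,s \right)} = \frac{142}{21}$ ($I{\left(T,s \right)} = 8 - \left(- \frac{104}{-84} + \frac{0}{85}\right) = 8 - \left(\left(-104\right) \left(- \frac{1}{84}\right) + 0 \cdot \frac{1}{85}\right) = 8 - \left(\frac{26}{21} + 0\right) = 8 - \frac{26}{21} = \frac{142}{21}$)
$\frac{-14978 - 47845}{19761 + I{\left(L{\left(5,14 \right)},-117 \right)}} = \frac{-14978 - 47845}{19761 + \frac{142}{21}} = - \frac{62823}{\frac{415123}{21}} = \left(-62823\right) \frac{21}{415123} = - \frac{1319283}{415123}$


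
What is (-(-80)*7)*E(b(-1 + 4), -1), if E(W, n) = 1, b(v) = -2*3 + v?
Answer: 560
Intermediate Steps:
b(v) = -6 + v
(-(-80)*7)*E(b(-1 + 4), -1) = -(-80)*7*1 = -20*(-28)*1 = 560*1 = 560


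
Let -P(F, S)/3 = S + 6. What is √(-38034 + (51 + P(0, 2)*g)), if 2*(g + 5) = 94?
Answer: I*√38991 ≈ 197.46*I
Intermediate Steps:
g = 42 (g = -5 + (½)*94 = -5 + 47 = 42)
P(F, S) = -18 - 3*S (P(F, S) = -3*(S + 6) = -3*(6 + S) = -18 - 3*S)
√(-38034 + (51 + P(0, 2)*g)) = √(-38034 + (51 + (-18 - 3*2)*42)) = √(-38034 + (51 + (-18 - 6)*42)) = √(-38034 + (51 - 24*42)) = √(-38034 + (51 - 1008)) = √(-38034 - 957) = √(-38991) = I*√38991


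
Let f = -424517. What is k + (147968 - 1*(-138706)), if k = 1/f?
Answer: 121697986457/424517 ≈ 2.8667e+5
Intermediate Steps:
k = -1/424517 (k = 1/(-424517) = -1/424517 ≈ -2.3556e-6)
k + (147968 - 1*(-138706)) = -1/424517 + (147968 - 1*(-138706)) = -1/424517 + (147968 + 138706) = -1/424517 + 286674 = 121697986457/424517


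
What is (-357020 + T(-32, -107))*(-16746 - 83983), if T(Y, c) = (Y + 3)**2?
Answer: 35877554491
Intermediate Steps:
T(Y, c) = (3 + Y)**2
(-357020 + T(-32, -107))*(-16746 - 83983) = (-357020 + (3 - 32)**2)*(-16746 - 83983) = (-357020 + (-29)**2)*(-100729) = (-357020 + 841)*(-100729) = -356179*(-100729) = 35877554491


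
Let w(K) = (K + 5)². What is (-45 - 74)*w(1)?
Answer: -4284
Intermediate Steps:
w(K) = (5 + K)²
(-45 - 74)*w(1) = (-45 - 74)*(5 + 1)² = -119*6² = -119*36 = -4284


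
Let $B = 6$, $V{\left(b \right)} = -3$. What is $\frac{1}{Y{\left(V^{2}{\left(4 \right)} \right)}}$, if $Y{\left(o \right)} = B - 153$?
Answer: $- \frac{1}{147} \approx -0.0068027$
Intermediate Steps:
$Y{\left(o \right)} = -147$ ($Y{\left(o \right)} = 6 - 153 = -147$)
$\frac{1}{Y{\left(V^{2}{\left(4 \right)} \right)}} = \frac{1}{-147} = - \frac{1}{147}$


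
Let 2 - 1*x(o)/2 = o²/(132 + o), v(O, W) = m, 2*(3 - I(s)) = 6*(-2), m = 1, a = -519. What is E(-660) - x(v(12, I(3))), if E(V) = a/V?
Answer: -93591/29260 ≈ -3.1986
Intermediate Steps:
E(V) = -519/V
I(s) = 9 (I(s) = 3 - 3*(-2) = 3 - ½*(-12) = 3 + 6 = 9)
v(O, W) = 1
x(o) = 4 - 2*o²/(132 + o)
E(-660) - x(v(12, I(3))) = -519/(-660) - 2*(264 - 1*1² + 2*1)/(132 + 1) = -519*(-1/660) - 2*(264 - 1*1 + 2)/133 = 173/220 - 2*(264 - 1 + 2)/133 = 173/220 - 2*265/133 = 173/220 - 1*530/133 = 173/220 - 530/133 = -93591/29260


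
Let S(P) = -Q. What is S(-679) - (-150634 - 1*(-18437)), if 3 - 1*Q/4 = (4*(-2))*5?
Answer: 132025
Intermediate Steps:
Q = 172 (Q = 12 - 4*4*(-2)*5 = 12 - (-32)*5 = 12 - 4*(-40) = 12 + 160 = 172)
S(P) = -172 (S(P) = -1*172 = -172)
S(-679) - (-150634 - 1*(-18437)) = -172 - (-150634 - 1*(-18437)) = -172 - (-150634 + 18437) = -172 - 1*(-132197) = -172 + 132197 = 132025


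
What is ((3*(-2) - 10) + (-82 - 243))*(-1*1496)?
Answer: 510136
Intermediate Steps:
((3*(-2) - 10) + (-82 - 243))*(-1*1496) = ((-6 - 10) - 325)*(-1496) = (-16 - 325)*(-1496) = -341*(-1496) = 510136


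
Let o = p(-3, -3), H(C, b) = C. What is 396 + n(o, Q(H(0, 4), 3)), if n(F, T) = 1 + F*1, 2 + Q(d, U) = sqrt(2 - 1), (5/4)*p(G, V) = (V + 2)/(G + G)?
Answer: 5957/15 ≈ 397.13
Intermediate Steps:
p(G, V) = 2*(2 + V)/(5*G) (p(G, V) = 4*((V + 2)/(G + G))/5 = 4*((2 + V)/((2*G)))/5 = 4*((2 + V)*(1/(2*G)))/5 = 4*((2 + V)/(2*G))/5 = 2*(2 + V)/(5*G))
o = 2/15 (o = (2/5)*(2 - 3)/(-3) = (2/5)*(-1/3)*(-1) = 2/15 ≈ 0.13333)
Q(d, U) = -1 (Q(d, U) = -2 + sqrt(2 - 1) = -2 + sqrt(1) = -2 + 1 = -1)
n(F, T) = 1 + F
396 + n(o, Q(H(0, 4), 3)) = 396 + (1 + 2/15) = 396 + 17/15 = 5957/15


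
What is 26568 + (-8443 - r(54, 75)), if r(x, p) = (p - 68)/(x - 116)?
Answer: 1123757/62 ≈ 18125.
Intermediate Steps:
r(x, p) = (-68 + p)/(-116 + x)
26568 + (-8443 - r(54, 75)) = 26568 + (-8443 - (-68 + 75)/(-116 + 54)) = 26568 + (-8443 - 7/(-62)) = 26568 + (-8443 - (-1)*7/62) = 26568 + (-8443 - 1*(-7/62)) = 26568 + (-8443 + 7/62) = 26568 - 523459/62 = 1123757/62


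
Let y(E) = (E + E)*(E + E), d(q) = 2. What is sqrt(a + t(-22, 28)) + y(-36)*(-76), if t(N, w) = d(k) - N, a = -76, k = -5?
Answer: -393984 + 2*I*sqrt(13) ≈ -3.9398e+5 + 7.2111*I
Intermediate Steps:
t(N, w) = 2 - N
y(E) = 4*E**2 (y(E) = (2*E)*(2*E) = 4*E**2)
sqrt(a + t(-22, 28)) + y(-36)*(-76) = sqrt(-76 + (2 - 1*(-22))) + (4*(-36)**2)*(-76) = sqrt(-76 + (2 + 22)) + (4*1296)*(-76) = sqrt(-76 + 24) + 5184*(-76) = sqrt(-52) - 393984 = 2*I*sqrt(13) - 393984 = -393984 + 2*I*sqrt(13)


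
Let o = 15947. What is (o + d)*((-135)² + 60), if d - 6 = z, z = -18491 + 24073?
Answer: 393767475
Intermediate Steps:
z = 5582
d = 5588 (d = 6 + 5582 = 5588)
(o + d)*((-135)² + 60) = (15947 + 5588)*((-135)² + 60) = 21535*(18225 + 60) = 21535*18285 = 393767475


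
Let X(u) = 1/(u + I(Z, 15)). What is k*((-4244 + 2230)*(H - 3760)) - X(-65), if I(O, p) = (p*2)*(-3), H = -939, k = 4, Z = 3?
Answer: 5867547321/155 ≈ 3.7855e+7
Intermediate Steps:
I(O, p) = -6*p (I(O, p) = (2*p)*(-3) = -6*p)
X(u) = 1/(-90 + u) (X(u) = 1/(u - 6*15) = 1/(u - 90) = 1/(-90 + u))
k*((-4244 + 2230)*(H - 3760)) - X(-65) = 4*((-4244 + 2230)*(-939 - 3760)) - 1/(-90 - 65) = 4*(-2014*(-4699)) - 1/(-155) = 4*9463786 - 1*(-1/155) = 37855144 + 1/155 = 5867547321/155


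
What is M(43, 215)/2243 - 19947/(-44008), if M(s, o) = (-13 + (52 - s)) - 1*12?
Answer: 44036993/98709944 ≈ 0.44613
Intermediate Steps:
M(s, o) = 27 - s (M(s, o) = (39 - s) - 12 = 27 - s)
M(43, 215)/2243 - 19947/(-44008) = (27 - 1*43)/2243 - 19947/(-44008) = (27 - 43)*(1/2243) - 19947*(-1/44008) = -16*1/2243 + 19947/44008 = -16/2243 + 19947/44008 = 44036993/98709944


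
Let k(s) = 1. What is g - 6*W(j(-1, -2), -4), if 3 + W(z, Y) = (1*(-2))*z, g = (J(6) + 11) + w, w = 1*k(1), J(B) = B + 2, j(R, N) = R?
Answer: 26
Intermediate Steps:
J(B) = 2 + B
w = 1 (w = 1*1 = 1)
g = 20 (g = ((2 + 6) + 11) + 1 = (8 + 11) + 1 = 19 + 1 = 20)
W(z, Y) = -3 - 2*z (W(z, Y) = -3 + (1*(-2))*z = -3 - 2*z)
g - 6*W(j(-1, -2), -4) = 20 - 6*(-3 - 2*(-1)) = 20 - 6*(-3 + 2) = 20 - 6*(-1) = 20 + 6 = 26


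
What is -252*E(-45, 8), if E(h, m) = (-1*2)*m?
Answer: 4032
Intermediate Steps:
E(h, m) = -2*m
-252*E(-45, 8) = -(-504)*8 = -252*(-16) = 4032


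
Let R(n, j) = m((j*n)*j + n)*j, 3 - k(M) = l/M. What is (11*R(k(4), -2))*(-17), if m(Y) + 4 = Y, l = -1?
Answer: 9163/2 ≈ 4581.5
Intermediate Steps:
m(Y) = -4 + Y
k(M) = 3 + 1/M (k(M) = 3 - (-1)/M = 3 + 1/M)
R(n, j) = j*(-4 + n + n*j²) (R(n, j) = (-4 + ((j*n)*j + n))*j = (-4 + (n*j² + n))*j = (-4 + (n + n*j²))*j = (-4 + n + n*j²)*j = j*(-4 + n + n*j²))
(11*R(k(4), -2))*(-17) = (11*(-2*(-4 + (3 + 1/4)*(1 + (-2)²))))*(-17) = (11*(-2*(-4 + (3 + ¼)*(1 + 4))))*(-17) = (11*(-2*(-4 + (13/4)*5)))*(-17) = (11*(-2*(-4 + 65/4)))*(-17) = (11*(-2*49/4))*(-17) = (11*(-49/2))*(-17) = -539/2*(-17) = 9163/2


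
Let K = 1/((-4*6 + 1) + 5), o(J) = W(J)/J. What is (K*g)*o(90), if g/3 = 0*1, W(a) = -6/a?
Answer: 0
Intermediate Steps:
o(J) = -6/J² (o(J) = (-6/J)/J = -6/J²)
g = 0 (g = 3*(0*1) = 3*0 = 0)
K = -1/18 (K = 1/((-24 + 1) + 5) = 1/(-23 + 5) = 1/(-18) = -1/18 ≈ -0.055556)
(K*g)*o(90) = (-1/18*0)*(-6/90²) = 0*(-6*1/8100) = 0*(-1/1350) = 0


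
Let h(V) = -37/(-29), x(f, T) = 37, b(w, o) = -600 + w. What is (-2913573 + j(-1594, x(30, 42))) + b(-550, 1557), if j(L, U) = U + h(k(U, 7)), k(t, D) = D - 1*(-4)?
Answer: -84525857/29 ≈ -2.9147e+6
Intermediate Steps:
k(t, D) = 4 + D (k(t, D) = D + 4 = 4 + D)
h(V) = 37/29 (h(V) = -37*(-1/29) = 37/29)
j(L, U) = 37/29 + U (j(L, U) = U + 37/29 = 37/29 + U)
(-2913573 + j(-1594, x(30, 42))) + b(-550, 1557) = (-2913573 + (37/29 + 37)) + (-600 - 550) = (-2913573 + 1110/29) - 1150 = -84492507/29 - 1150 = -84525857/29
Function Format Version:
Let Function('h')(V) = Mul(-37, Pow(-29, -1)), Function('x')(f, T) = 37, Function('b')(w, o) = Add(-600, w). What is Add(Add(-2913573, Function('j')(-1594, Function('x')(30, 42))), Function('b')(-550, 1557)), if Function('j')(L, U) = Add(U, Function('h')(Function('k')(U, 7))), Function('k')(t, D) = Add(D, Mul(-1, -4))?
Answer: Rational(-84525857, 29) ≈ -2.9147e+6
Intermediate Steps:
Function('k')(t, D) = Add(4, D) (Function('k')(t, D) = Add(D, 4) = Add(4, D))
Function('h')(V) = Rational(37, 29) (Function('h')(V) = Mul(-37, Rational(-1, 29)) = Rational(37, 29))
Function('j')(L, U) = Add(Rational(37, 29), U) (Function('j')(L, U) = Add(U, Rational(37, 29)) = Add(Rational(37, 29), U))
Add(Add(-2913573, Function('j')(-1594, Function('x')(30, 42))), Function('b')(-550, 1557)) = Add(Add(-2913573, Add(Rational(37, 29), 37)), Add(-600, -550)) = Add(Add(-2913573, Rational(1110, 29)), -1150) = Add(Rational(-84492507, 29), -1150) = Rational(-84525857, 29)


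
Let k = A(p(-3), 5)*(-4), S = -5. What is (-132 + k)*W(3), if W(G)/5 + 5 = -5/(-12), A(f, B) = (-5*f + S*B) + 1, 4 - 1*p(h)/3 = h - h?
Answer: -4675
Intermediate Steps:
p(h) = 12 (p(h) = 12 - 3*(h - h) = 12 - 3*0 = 12 + 0 = 12)
A(f, B) = 1 - 5*B - 5*f (A(f, B) = (-5*f - 5*B) + 1 = (-5*B - 5*f) + 1 = 1 - 5*B - 5*f)
k = 336 (k = (1 - 5*5 - 5*12)*(-4) = (1 - 25 - 60)*(-4) = -84*(-4) = 336)
W(G) = -275/12 (W(G) = -25 + 5*(-5/(-12)) = -25 + 5*(-5*(-1/12)) = -25 + 5*(5/12) = -25 + 25/12 = -275/12)
(-132 + k)*W(3) = (-132 + 336)*(-275/12) = 204*(-275/12) = -4675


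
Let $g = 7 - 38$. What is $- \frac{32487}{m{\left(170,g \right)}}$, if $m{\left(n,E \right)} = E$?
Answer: $\frac{32487}{31} \approx 1048.0$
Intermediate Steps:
$g = -31$
$- \frac{32487}{m{\left(170,g \right)}} = - \frac{32487}{-31} = \left(-32487\right) \left(- \frac{1}{31}\right) = \frac{32487}{31}$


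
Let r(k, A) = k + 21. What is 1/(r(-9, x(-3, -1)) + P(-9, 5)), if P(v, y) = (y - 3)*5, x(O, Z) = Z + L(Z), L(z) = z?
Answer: 1/22 ≈ 0.045455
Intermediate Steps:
x(O, Z) = 2*Z (x(O, Z) = Z + Z = 2*Z)
P(v, y) = -15 + 5*y (P(v, y) = (-3 + y)*5 = -15 + 5*y)
r(k, A) = 21 + k
1/(r(-9, x(-3, -1)) + P(-9, 5)) = 1/((21 - 9) + (-15 + 5*5)) = 1/(12 + (-15 + 25)) = 1/(12 + 10) = 1/22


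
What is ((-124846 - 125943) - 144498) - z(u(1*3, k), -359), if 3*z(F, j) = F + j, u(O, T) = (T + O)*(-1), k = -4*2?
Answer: -395169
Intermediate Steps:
k = -8
u(O, T) = -O - T (u(O, T) = (O + T)*(-1) = -O - T)
z(F, j) = F/3 + j/3 (z(F, j) = (F + j)/3 = F/3 + j/3)
((-124846 - 125943) - 144498) - z(u(1*3, k), -359) = ((-124846 - 125943) - 144498) - ((-3 - 1*(-8))/3 + (⅓)*(-359)) = (-250789 - 144498) - ((-1*3 + 8)/3 - 359/3) = -395287 - ((-3 + 8)/3 - 359/3) = -395287 - ((⅓)*5 - 359/3) = -395287 - (5/3 - 359/3) = -395287 - 1*(-118) = -395287 + 118 = -395169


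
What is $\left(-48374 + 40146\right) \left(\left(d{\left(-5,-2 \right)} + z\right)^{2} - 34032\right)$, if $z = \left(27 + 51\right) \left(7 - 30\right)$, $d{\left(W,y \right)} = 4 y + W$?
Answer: $-26586453476$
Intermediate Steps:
$d{\left(W,y \right)} = W + 4 y$
$z = -1794$ ($z = 78 \left(-23\right) = -1794$)
$\left(-48374 + 40146\right) \left(\left(d{\left(-5,-2 \right)} + z\right)^{2} - 34032\right) = \left(-48374 + 40146\right) \left(\left(\left(-5 + 4 \left(-2\right)\right) - 1794\right)^{2} - 34032\right) = - 8228 \left(\left(\left(-5 - 8\right) - 1794\right)^{2} - 34032\right) = - 8228 \left(\left(-13 - 1794\right)^{2} - 34032\right) = - 8228 \left(\left(-1807\right)^{2} - 34032\right) = - 8228 \left(3265249 - 34032\right) = \left(-8228\right) 3231217 = -26586453476$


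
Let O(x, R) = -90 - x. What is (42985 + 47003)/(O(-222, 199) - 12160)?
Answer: -22497/3007 ≈ -7.4815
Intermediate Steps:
(42985 + 47003)/(O(-222, 199) - 12160) = (42985 + 47003)/((-90 - 1*(-222)) - 12160) = 89988/((-90 + 222) - 12160) = 89988/(132 - 12160) = 89988/(-12028) = 89988*(-1/12028) = -22497/3007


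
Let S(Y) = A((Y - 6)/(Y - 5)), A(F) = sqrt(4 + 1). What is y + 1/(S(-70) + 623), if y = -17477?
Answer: -6783242525/388124 - sqrt(5)/388124 ≈ -17477.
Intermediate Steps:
A(F) = sqrt(5)
S(Y) = sqrt(5)
y + 1/(S(-70) + 623) = -17477 + 1/(sqrt(5) + 623) = -17477 + 1/(623 + sqrt(5))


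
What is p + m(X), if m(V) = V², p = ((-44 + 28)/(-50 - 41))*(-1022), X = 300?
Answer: 1167664/13 ≈ 89820.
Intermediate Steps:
p = -2336/13 (p = -16/(-91)*(-1022) = -16*(-1/91)*(-1022) = (16/91)*(-1022) = -2336/13 ≈ -179.69)
p + m(X) = -2336/13 + 300² = -2336/13 + 90000 = 1167664/13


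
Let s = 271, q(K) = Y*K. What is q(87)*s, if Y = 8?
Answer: 188616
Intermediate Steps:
q(K) = 8*K
q(87)*s = (8*87)*271 = 696*271 = 188616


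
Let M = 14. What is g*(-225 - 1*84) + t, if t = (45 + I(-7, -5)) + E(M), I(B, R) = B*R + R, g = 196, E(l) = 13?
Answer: -60476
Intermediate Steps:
I(B, R) = R + B*R
t = 88 (t = (45 - 5*(1 - 7)) + 13 = (45 - 5*(-6)) + 13 = (45 + 30) + 13 = 75 + 13 = 88)
g*(-225 - 1*84) + t = 196*(-225 - 1*84) + 88 = 196*(-225 - 84) + 88 = 196*(-309) + 88 = -60564 + 88 = -60476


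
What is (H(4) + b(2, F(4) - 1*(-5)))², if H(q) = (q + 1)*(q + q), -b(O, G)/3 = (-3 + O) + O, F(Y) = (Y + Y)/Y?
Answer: 1369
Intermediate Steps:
F(Y) = 2 (F(Y) = (2*Y)/Y = 2)
b(O, G) = 9 - 6*O (b(O, G) = -3*((-3 + O) + O) = -3*(-3 + 2*O) = 9 - 6*O)
H(q) = 2*q*(1 + q) (H(q) = (1 + q)*(2*q) = 2*q*(1 + q))
(H(4) + b(2, F(4) - 1*(-5)))² = (2*4*(1 + 4) + (9 - 6*2))² = (2*4*5 + (9 - 12))² = (40 - 3)² = 37² = 1369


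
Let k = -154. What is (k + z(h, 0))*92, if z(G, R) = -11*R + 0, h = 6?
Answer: -14168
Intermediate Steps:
z(G, R) = -11*R
(k + z(h, 0))*92 = (-154 - 11*0)*92 = (-154 + 0)*92 = -154*92 = -14168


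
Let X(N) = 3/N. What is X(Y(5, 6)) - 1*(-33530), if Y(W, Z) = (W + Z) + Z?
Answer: 570013/17 ≈ 33530.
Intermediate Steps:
Y(W, Z) = W + 2*Z
X(Y(5, 6)) - 1*(-33530) = 3/(5 + 2*6) - 1*(-33530) = 3/(5 + 12) + 33530 = 3/17 + 33530 = 570013/17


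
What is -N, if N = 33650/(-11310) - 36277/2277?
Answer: 16230464/858429 ≈ 18.907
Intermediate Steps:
N = -16230464/858429 (N = 33650*(-1/11310) - 36277*1/2277 = -3365/1131 - 36277/2277 = -16230464/858429 ≈ -18.907)
-N = -1*(-16230464/858429) = 16230464/858429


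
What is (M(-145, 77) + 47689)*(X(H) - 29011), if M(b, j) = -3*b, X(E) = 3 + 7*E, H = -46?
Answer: -1411476920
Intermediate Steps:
(M(-145, 77) + 47689)*(X(H) - 29011) = (-3*(-145) + 47689)*((3 + 7*(-46)) - 29011) = (435 + 47689)*((3 - 322) - 29011) = 48124*(-319 - 29011) = 48124*(-29330) = -1411476920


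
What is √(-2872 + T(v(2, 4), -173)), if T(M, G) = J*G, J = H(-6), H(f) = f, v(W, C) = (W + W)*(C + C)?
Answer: I*√1834 ≈ 42.825*I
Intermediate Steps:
v(W, C) = 4*C*W (v(W, C) = (2*W)*(2*C) = 4*C*W)
J = -6
T(M, G) = -6*G
√(-2872 + T(v(2, 4), -173)) = √(-2872 - 6*(-173)) = √(-2872 + 1038) = √(-1834) = I*√1834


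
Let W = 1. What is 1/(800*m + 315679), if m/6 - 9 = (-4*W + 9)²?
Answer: 1/478879 ≈ 2.0882e-6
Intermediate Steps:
m = 204 (m = 54 + 6*(-4*1 + 9)² = 54 + 6*(-4 + 9)² = 54 + 6*5² = 54 + 6*25 = 54 + 150 = 204)
1/(800*m + 315679) = 1/(800*204 + 315679) = 1/(163200 + 315679) = 1/478879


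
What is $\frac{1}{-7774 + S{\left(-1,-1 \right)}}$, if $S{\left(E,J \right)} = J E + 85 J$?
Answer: $- \frac{1}{7858} \approx -0.00012726$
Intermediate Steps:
$S{\left(E,J \right)} = 85 J + E J$ ($S{\left(E,J \right)} = E J + 85 J = 85 J + E J$)
$\frac{1}{-7774 + S{\left(-1,-1 \right)}} = \frac{1}{-7774 - \left(85 - 1\right)} = \frac{1}{-7774 - 84} = \frac{1}{-7858} = - \frac{1}{7858}$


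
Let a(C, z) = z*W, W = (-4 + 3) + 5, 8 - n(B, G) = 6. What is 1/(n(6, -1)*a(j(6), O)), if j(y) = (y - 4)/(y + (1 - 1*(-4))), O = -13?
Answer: -1/104 ≈ -0.0096154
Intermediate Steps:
n(B, G) = 2 (n(B, G) = 8 - 1*6 = 8 - 6 = 2)
W = 4 (W = -1 + 5 = 4)
j(y) = (-4 + y)/(5 + y) (j(y) = (-4 + y)/(y + (1 + 4)) = (-4 + y)/(y + 5) = (-4 + y)/(5 + y))
a(C, z) = 4*z (a(C, z) = z*4 = 4*z)
1/(n(6, -1)*a(j(6), O)) = 1/(2*(4*(-13))) = 1/(2*(-52)) = 1/(-104) = -1/104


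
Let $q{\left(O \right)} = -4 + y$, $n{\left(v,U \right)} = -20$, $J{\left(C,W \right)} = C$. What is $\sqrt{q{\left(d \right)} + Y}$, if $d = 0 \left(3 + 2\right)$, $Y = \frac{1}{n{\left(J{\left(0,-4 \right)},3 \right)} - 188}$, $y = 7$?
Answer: $\frac{\sqrt{8099}}{52} \approx 1.7307$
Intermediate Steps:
$Y = - \frac{1}{208}$ ($Y = \frac{1}{-20 - 188} = \frac{1}{-208} = - \frac{1}{208} \approx -0.0048077$)
$d = 0$ ($d = 0 \cdot 5 = 0$)
$q{\left(O \right)} = 3$ ($q{\left(O \right)} = -4 + 7 = 3$)
$\sqrt{q{\left(d \right)} + Y} = \sqrt{3 - \frac{1}{208}} = \sqrt{\frac{623}{208}} = \frac{\sqrt{8099}}{52}$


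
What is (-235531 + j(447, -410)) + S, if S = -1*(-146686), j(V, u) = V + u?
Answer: -88808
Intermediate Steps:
S = 146686
(-235531 + j(447, -410)) + S = (-235531 + (447 - 410)) + 146686 = (-235531 + 37) + 146686 = -235494 + 146686 = -88808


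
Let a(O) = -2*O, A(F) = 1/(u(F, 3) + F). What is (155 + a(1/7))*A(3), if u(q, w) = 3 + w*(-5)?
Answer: -361/21 ≈ -17.190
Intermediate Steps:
u(q, w) = 3 - 5*w
A(F) = 1/(-12 + F) (A(F) = 1/((3 - 5*3) + F) = 1/((3 - 15) + F) = 1/(-12 + F))
(155 + a(1/7))*A(3) = (155 - 2/7)/(-12 + 3) = (155 - 2*1/7)/(-9) = (155 - 2/7)*(-1/9) = (1083/7)*(-1/9) = -361/21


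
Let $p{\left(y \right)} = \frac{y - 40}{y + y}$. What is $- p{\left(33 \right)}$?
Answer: $\frac{7}{66} \approx 0.10606$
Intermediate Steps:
$p{\left(y \right)} = \frac{-40 + y}{2 y}$
$- p{\left(33 \right)} = - \frac{-40 + 33}{2 \cdot 33} = - \frac{-7}{2 \cdot 33} = \left(-1\right) \left(- \frac{7}{66}\right) = \frac{7}{66}$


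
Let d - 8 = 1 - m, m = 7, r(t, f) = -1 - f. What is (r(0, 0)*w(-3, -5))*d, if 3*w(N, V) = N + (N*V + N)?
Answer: -6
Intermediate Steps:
w(N, V) = 2*N/3 + N*V/3 (w(N, V) = (N + (N*V + N))/3 = (N + (N + N*V))/3 = (2*N + N*V)/3 = 2*N/3 + N*V/3)
d = 2 (d = 8 + (1 - 1*7) = 8 + (1 - 7) = 8 - 6 = 2)
(r(0, 0)*w(-3, -5))*d = ((-1 - 1*0)*((⅓)*(-3)*(2 - 5)))*2 = ((-1 + 0)*((⅓)*(-3)*(-3)))*2 = -1*3*2 = -3*2 = -6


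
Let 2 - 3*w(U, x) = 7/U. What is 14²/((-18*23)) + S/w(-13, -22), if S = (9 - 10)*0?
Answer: -98/207 ≈ -0.47343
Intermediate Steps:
w(U, x) = ⅔ - 7/(3*U)
S = 0 (S = -1*0 = 0)
14²/((-18*23)) + S/w(-13, -22) = 14²/((-18*23)) + 0/(((⅓)*(-7 + 2*(-13))/(-13))) = 196/(-414) + 0/(((⅓)*(-1/13)*(-7 - 26))) = 196*(-1/414) + 0/(((⅓)*(-1/13)*(-33))) = -98/207 + 0/(11/13) = -98/207 + 0*(13/11) = -98/207 + 0 = -98/207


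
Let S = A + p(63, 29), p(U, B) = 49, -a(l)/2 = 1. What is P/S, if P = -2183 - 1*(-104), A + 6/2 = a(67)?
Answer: -189/4 ≈ -47.250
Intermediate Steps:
a(l) = -2 (a(l) = -2*1 = -2)
A = -5 (A = -3 - 2 = -5)
P = -2079 (P = -2183 + 104 = -2079)
S = 44 (S = -5 + 49 = 44)
P/S = -2079/44 = -2079*1/44 = -189/4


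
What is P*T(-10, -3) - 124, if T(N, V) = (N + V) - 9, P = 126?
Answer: -2896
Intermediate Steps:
T(N, V) = -9 + N + V
P*T(-10, -3) - 124 = 126*(-9 - 10 - 3) - 124 = 126*(-22) - 124 = -2772 - 124 = -2896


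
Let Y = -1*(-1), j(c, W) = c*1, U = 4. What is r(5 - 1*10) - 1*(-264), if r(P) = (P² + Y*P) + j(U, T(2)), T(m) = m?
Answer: 288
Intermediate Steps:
j(c, W) = c
Y = 1
r(P) = 4 + P + P² (r(P) = (P² + 1*P) + 4 = (P² + P) + 4 = (P + P²) + 4 = 4 + P + P²)
r(5 - 1*10) - 1*(-264) = (4 + (5 - 1*10) + (5 - 1*10)²) - 1*(-264) = (4 + (5 - 10) + (5 - 10)²) + 264 = (4 - 5 + (-5)²) + 264 = (4 - 5 + 25) + 264 = 24 + 264 = 288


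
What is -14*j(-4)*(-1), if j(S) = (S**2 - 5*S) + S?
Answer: 448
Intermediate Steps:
j(S) = S**2 - 4*S
-14*j(-4)*(-1) = -(-56)*(-4 - 4)*(-1) = -(-56)*(-8)*(-1) = -14*32*(-1) = -448*(-1) = 448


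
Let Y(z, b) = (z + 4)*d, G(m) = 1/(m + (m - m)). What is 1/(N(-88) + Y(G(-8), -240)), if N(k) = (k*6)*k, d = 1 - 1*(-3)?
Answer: 2/92959 ≈ 2.1515e-5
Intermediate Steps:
d = 4 (d = 1 + 3 = 4)
G(m) = 1/m (G(m) = 1/(m + 0) = 1/m)
Y(z, b) = 16 + 4*z (Y(z, b) = (z + 4)*4 = (4 + z)*4 = 16 + 4*z)
N(k) = 6*k² (N(k) = (6*k)*k = 6*k²)
1/(N(-88) + Y(G(-8), -240)) = 1/(6*(-88)² + (16 + 4/(-8))) = 1/(6*7744 + (16 + 4*(-⅛))) = 1/(46464 + (16 - ½)) = 1/(46464 + 31/2) = 1/(92959/2) = 2/92959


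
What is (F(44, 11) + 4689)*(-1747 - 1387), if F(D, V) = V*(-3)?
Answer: -14591904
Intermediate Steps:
F(D, V) = -3*V
(F(44, 11) + 4689)*(-1747 - 1387) = (-3*11 + 4689)*(-1747 - 1387) = (-33 + 4689)*(-3134) = 4656*(-3134) = -14591904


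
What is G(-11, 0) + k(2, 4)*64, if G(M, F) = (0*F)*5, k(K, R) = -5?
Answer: -320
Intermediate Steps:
G(M, F) = 0 (G(M, F) = 0*5 = 0)
G(-11, 0) + k(2, 4)*64 = 0 - 5*64 = 0 - 320 = -320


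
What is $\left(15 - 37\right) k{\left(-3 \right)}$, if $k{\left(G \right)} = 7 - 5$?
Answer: $-44$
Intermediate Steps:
$k{\left(G \right)} = 2$
$\left(15 - 37\right) k{\left(-3 \right)} = \left(15 - 37\right) 2 = \left(-22\right) 2 = -44$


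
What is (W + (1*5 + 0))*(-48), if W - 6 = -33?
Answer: 1056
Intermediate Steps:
W = -27 (W = 6 - 33 = -27)
(W + (1*5 + 0))*(-48) = (-27 + (1*5 + 0))*(-48) = (-27 + (5 + 0))*(-48) = (-27 + 5)*(-48) = -22*(-48) = 1056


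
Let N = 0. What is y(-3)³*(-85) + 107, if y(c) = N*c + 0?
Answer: 107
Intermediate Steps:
y(c) = 0 (y(c) = 0*c + 0 = 0 + 0 = 0)
y(-3)³*(-85) + 107 = 0³*(-85) + 107 = 0*(-85) + 107 = 0 + 107 = 107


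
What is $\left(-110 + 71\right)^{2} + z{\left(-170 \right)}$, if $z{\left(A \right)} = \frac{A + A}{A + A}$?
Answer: $1522$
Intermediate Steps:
$z{\left(A \right)} = 1$ ($z{\left(A \right)} = \frac{2 A}{2 A} = 2 A \frac{1}{2 A} = 1$)
$\left(-110 + 71\right)^{2} + z{\left(-170 \right)} = \left(-110 + 71\right)^{2} + 1 = \left(-39\right)^{2} + 1 = 1521 + 1 = 1522$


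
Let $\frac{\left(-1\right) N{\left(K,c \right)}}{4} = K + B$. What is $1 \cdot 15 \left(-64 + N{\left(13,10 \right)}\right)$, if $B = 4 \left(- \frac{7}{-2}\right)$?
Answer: $-2580$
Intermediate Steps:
$B = 14$ ($B = 4 \left(\left(-7\right) \left(- \frac{1}{2}\right)\right) = 4 \cdot \frac{7}{2} = 14$)
$N{\left(K,c \right)} = -56 - 4 K$ ($N{\left(K,c \right)} = - 4 \left(K + 14\right) = - 4 \left(14 + K\right) = -56 - 4 K$)
$1 \cdot 15 \left(-64 + N{\left(13,10 \right)}\right) = 1 \cdot 15 \left(-64 - 108\right) = 15 \left(-64 - 108\right) = 15 \left(-172\right) = -2580$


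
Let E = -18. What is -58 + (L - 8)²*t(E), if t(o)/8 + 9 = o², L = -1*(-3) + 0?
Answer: 62942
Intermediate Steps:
L = 3 (L = 3 + 0 = 3)
t(o) = -72 + 8*o²
-58 + (L - 8)²*t(E) = -58 + (3 - 8)²*(-72 + 8*(-18)²) = -58 + (-5)²*(-72 + 8*324) = -58 + 25*(-72 + 2592) = -58 + 25*2520 = -58 + 63000 = 62942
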